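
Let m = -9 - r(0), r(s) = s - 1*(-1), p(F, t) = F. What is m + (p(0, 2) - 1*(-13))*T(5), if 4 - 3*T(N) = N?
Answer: -43/3 ≈ -14.333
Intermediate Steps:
r(s) = 1 + s (r(s) = s + 1 = 1 + s)
T(N) = 4/3 - N/3
m = -10 (m = -9 - (1 + 0) = -9 - 1*1 = -9 - 1 = -10)
m + (p(0, 2) - 1*(-13))*T(5) = -10 + (0 - 1*(-13))*(4/3 - ⅓*5) = -10 + (0 + 13)*(4/3 - 5/3) = -10 + 13*(-⅓) = -10 - 13/3 = -43/3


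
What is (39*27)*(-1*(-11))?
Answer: 11583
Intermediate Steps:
(39*27)*(-1*(-11)) = 1053*11 = 11583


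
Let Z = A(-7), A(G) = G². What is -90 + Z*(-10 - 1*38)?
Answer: -2442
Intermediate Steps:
Z = 49 (Z = (-7)² = 49)
-90 + Z*(-10 - 1*38) = -90 + 49*(-10 - 1*38) = -90 + 49*(-10 - 38) = -90 + 49*(-48) = -90 - 2352 = -2442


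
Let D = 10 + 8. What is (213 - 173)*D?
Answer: 720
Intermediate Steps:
D = 18
(213 - 173)*D = (213 - 173)*18 = 40*18 = 720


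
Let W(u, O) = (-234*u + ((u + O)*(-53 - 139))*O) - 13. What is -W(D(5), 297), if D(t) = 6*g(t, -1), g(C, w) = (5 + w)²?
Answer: 22432909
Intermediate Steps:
D(t) = 96 (D(t) = 6*(5 - 1)² = 6*4² = 6*16 = 96)
W(u, O) = -13 - 234*u + O*(-192*O - 192*u) (W(u, O) = (-234*u + ((O + u)*(-192))*O) - 13 = (-234*u + (-192*O - 192*u)*O) - 13 = (-234*u + O*(-192*O - 192*u)) - 13 = -13 - 234*u + O*(-192*O - 192*u))
-W(D(5), 297) = -(-13 - 234*96 - 192*297² - 192*297*96) = -(-13 - 22464 - 192*88209 - 5474304) = -(-13 - 22464 - 16936128 - 5474304) = -1*(-22432909) = 22432909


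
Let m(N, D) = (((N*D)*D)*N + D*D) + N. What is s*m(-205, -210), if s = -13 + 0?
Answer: -24093503135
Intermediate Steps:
s = -13
m(N, D) = N + D**2 + D**2*N**2 (m(N, D) = (((D*N)*D)*N + D**2) + N = ((N*D**2)*N + D**2) + N = (D**2*N**2 + D**2) + N = (D**2 + D**2*N**2) + N = N + D**2 + D**2*N**2)
s*m(-205, -210) = -13*(-205 + (-210)**2 + (-210)**2*(-205)**2) = -13*(-205 + 44100 + 44100*42025) = -13*(-205 + 44100 + 1853302500) = -13*1853346395 = -24093503135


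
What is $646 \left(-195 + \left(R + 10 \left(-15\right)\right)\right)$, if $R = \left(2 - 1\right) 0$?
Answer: $-222870$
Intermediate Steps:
$R = 0$ ($R = 1 \cdot 0 = 0$)
$646 \left(-195 + \left(R + 10 \left(-15\right)\right)\right) = 646 \left(-195 + \left(0 + 10 \left(-15\right)\right)\right) = 646 \left(-195 + \left(0 - 150\right)\right) = 646 \left(-195 - 150\right) = 646 \left(-345\right) = -222870$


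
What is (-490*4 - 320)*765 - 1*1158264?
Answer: -2902464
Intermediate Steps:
(-490*4 - 320)*765 - 1*1158264 = (-1960 - 320)*765 - 1158264 = -2280*765 - 1158264 = -1744200 - 1158264 = -2902464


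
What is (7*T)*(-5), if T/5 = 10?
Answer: -1750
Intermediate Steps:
T = 50 (T = 5*10 = 50)
(7*T)*(-5) = (7*50)*(-5) = 350*(-5) = -1750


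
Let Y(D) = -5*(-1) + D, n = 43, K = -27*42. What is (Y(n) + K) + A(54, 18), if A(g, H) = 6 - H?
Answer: -1098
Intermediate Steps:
K = -1134
Y(D) = 5 + D
(Y(n) + K) + A(54, 18) = ((5 + 43) - 1134) + (6 - 1*18) = (48 - 1134) + (6 - 18) = -1086 - 12 = -1098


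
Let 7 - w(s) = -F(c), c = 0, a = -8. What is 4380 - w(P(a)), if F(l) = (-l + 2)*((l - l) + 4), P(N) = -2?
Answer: 4365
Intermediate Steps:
F(l) = 8 - 4*l (F(l) = (2 - l)*(0 + 4) = (2 - l)*4 = 8 - 4*l)
w(s) = 15 (w(s) = 7 - (-1)*(8 - 4*0) = 7 - (-1)*(8 + 0) = 7 - (-1)*8 = 7 - 1*(-8) = 7 + 8 = 15)
4380 - w(P(a)) = 4380 - 1*15 = 4380 - 15 = 4365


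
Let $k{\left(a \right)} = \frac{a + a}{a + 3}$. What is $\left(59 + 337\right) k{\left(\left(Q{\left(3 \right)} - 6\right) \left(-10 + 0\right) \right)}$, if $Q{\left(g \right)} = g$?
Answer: $720$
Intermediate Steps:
$k{\left(a \right)} = \frac{2 a}{3 + a}$
$\left(59 + 337\right) k{\left(\left(Q{\left(3 \right)} - 6\right) \left(-10 + 0\right) \right)} = \left(59 + 337\right) \frac{2 \left(3 - 6\right) \left(-10 + 0\right)}{3 + \left(3 - 6\right) \left(-10 + 0\right)} = 396 \frac{2 \left(\left(-3\right) \left(-10\right)\right)}{3 - -30} = 396 \cdot 2 \cdot 30 \frac{1}{3 + 30} = 396 \cdot 2 \cdot 30 \cdot \frac{1}{33} = 396 \cdot \frac{20}{11} = 720$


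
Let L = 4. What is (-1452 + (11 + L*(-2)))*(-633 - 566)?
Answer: 1737351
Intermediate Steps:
(-1452 + (11 + L*(-2)))*(-633 - 566) = (-1452 + (11 + 4*(-2)))*(-633 - 566) = (-1452 + (11 - 8))*(-1199) = (-1452 + 3)*(-1199) = -1449*(-1199) = 1737351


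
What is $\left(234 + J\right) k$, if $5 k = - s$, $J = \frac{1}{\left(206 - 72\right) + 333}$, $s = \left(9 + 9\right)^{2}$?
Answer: $- \frac{35406396}{2335} \approx -15163.0$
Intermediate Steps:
$s = 324$ ($s = 18^{2} = 324$)
$J = \frac{1}{467}$ ($J = \frac{1}{\left(206 - 72\right) + 333} = \frac{1}{134 + 333} = \frac{1}{467} \approx 0.0021413$)
$k = - \frac{324}{5}$ ($k = \frac{\left(-1\right) 324}{5} = \frac{1}{5} \left(-324\right) = - \frac{324}{5} \approx -64.8$)
$\left(234 + J\right) k = \left(234 + \frac{1}{467}\right) \left(- \frac{324}{5}\right) = \frac{109279}{467} \left(- \frac{324}{5}\right) = - \frac{35406396}{2335}$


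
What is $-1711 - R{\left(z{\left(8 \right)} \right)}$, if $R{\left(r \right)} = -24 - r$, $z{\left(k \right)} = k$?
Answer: $-1679$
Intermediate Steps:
$-1711 - R{\left(z{\left(8 \right)} \right)} = -1711 - \left(-24 - 8\right) = -1711 - -32 = -1711 + 32 = -1679$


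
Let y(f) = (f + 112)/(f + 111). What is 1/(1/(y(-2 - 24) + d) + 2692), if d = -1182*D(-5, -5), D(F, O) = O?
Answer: 502436/1352557797 ≈ 0.00037147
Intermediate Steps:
d = 5910 (d = -1182*(-5) = 5910)
y(f) = (112 + f)/(111 + f)
1/(1/(y(-2 - 24) + d) + 2692) = 1/(1/((112 + (-2 - 24))/(111 + (-2 - 24)) + 5910) + 2692) = 1/(1/((112 - 26)/(111 - 26) + 5910) + 2692) = 1/(1/(86/85 + 5910) + 2692) = 1/(1/(502436/85) + 2692) = 1/(85/502436 + 2692) = 1/(1352557797/502436) = 502436/1352557797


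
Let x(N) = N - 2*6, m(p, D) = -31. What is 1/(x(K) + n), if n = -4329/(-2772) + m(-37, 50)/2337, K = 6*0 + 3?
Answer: -719796/5363615 ≈ -0.13420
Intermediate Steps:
K = 3 (K = 0 + 3 = 3)
x(N) = -12 + N (x(N) = N - 12 = -12 + N)
n = 1114549/719796 (n = -4329/(-2772) - 31/2337 = -4329*(-1/2772) - 31*1/2337 = 481/308 - 31/2337 = 1114549/719796 ≈ 1.5484)
1/(x(K) + n) = 1/((-12 + 3) + 1114549/719796) = 1/(-9 + 1114549/719796) = 1/(-5363615/719796) = -719796/5363615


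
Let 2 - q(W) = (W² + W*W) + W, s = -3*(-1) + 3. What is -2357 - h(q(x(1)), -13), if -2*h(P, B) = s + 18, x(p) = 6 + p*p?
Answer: -2345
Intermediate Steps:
s = 6 (s = 3 + 3 = 6)
x(p) = 6 + p²
q(W) = 2 - W - 2*W² (q(W) = 2 - ((W² + W*W) + W) = 2 - ((W² + W²) + W) = 2 - (2*W² + W) = 2 - (W + 2*W²) = 2 + (-W - 2*W²) = 2 - W - 2*W²)
h(P, B) = -12 (h(P, B) = -(6 + 18)/2 = -½*24 = -12)
-2357 - h(q(x(1)), -13) = -2357 - 1*(-12) = -2357 + 12 = -2345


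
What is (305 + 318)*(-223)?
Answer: -138929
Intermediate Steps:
(305 + 318)*(-223) = 623*(-223) = -138929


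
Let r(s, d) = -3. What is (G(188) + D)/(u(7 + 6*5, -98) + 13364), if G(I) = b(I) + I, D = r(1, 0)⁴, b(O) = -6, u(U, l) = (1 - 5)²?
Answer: 263/13380 ≈ 0.019656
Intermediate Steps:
u(U, l) = 16 (u(U, l) = (-4)² = 16)
D = 81 (D = (-3)⁴ = 81)
G(I) = -6 + I
(G(188) + D)/(u(7 + 6*5, -98) + 13364) = ((-6 + 188) + 81)/(16 + 13364) = (182 + 81)/13380 = 263*(1/13380) = 263/13380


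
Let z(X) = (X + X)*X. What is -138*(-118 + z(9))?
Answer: -6072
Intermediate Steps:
z(X) = 2*X**2 (z(X) = (2*X)*X = 2*X**2)
-138*(-118 + z(9)) = -138*(-118 + 2*9**2) = -138*(-118 + 2*81) = -138*(-118 + 162) = -138*44 = -6072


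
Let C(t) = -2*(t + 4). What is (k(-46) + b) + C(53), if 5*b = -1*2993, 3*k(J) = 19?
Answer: -10594/15 ≈ -706.27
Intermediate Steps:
C(t) = -8 - 2*t (C(t) = -2*(4 + t) = -8 - 2*t)
k(J) = 19/3 (k(J) = (⅓)*19 = 19/3)
b = -2993/5 (b = (-1*2993)/5 = (⅕)*(-2993) = -2993/5 ≈ -598.60)
(k(-46) + b) + C(53) = (19/3 - 2993/5) + (-8 - 2*53) = -8884/15 + (-8 - 106) = -8884/15 - 114 = -10594/15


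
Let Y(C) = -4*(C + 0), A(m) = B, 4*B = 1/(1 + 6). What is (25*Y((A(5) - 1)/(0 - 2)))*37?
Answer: -24975/14 ≈ -1783.9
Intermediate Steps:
B = 1/28 (B = 1/(4*(1 + 6)) = (¼)/7 = (¼)*(⅐) = 1/28 ≈ 0.035714)
A(m) = 1/28
Y(C) = -4*C
(25*Y((A(5) - 1)/(0 - 2)))*37 = (25*(-4*(1/28 - 1)/(0 - 2)))*37 = (25*(-(-27)/(7*(-2))))*37 = (25*(-(-27)*(-1)/(7*2)))*37 = (25*(-4*27/56))*37 = (25*(-27/14))*37 = -675/14*37 = -24975/14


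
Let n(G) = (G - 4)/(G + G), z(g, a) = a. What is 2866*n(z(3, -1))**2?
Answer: 35825/2 ≈ 17913.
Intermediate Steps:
n(G) = (-4 + G)/(2*G) (n(G) = (-4 + G)/((2*G)) = (-4 + G)*(1/(2*G)) = (-4 + G)/(2*G))
2866*n(z(3, -1))**2 = 2866*((1/2)*(-4 - 1)/(-1))**2 = 2866*((1/2)*(-1)*(-5))**2 = 2866*(5/2)**2 = 2866*(25/4) = 35825/2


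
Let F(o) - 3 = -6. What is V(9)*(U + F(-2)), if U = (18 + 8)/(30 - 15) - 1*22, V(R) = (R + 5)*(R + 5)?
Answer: -68404/15 ≈ -4560.3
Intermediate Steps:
V(R) = (5 + R)² (V(R) = (5 + R)*(5 + R) = (5 + R)²)
F(o) = -3 (F(o) = 3 - 6 = -3)
U = -304/15 (U = 26/15 - 22 = -304/15 ≈ -20.267)
V(9)*(U + F(-2)) = (5 + 9)²*(-304/15 - 3) = 14²*(-349/15) = 196*(-349/15) = -68404/15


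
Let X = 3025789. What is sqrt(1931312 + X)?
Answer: 3*sqrt(550789) ≈ 2226.5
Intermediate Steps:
sqrt(1931312 + X) = sqrt(1931312 + 3025789) = sqrt(4957101) = 3*sqrt(550789)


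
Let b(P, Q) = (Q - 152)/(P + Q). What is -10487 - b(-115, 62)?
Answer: -555901/53 ≈ -10489.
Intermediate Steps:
b(P, Q) = (-152 + Q)/(P + Q)
-10487 - b(-115, 62) = -10487 - (-152 + 62)/(-115 + 62) = -10487 - (-90)/(-53) = -10487 - (-1)*(-90)/53 = -10487 - 1*90/53 = -10487 - 90/53 = -555901/53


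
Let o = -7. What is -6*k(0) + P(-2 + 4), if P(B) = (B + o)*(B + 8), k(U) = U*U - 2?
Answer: -38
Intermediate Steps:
k(U) = -2 + U² (k(U) = U² - 2 = -2 + U²)
P(B) = (-7 + B)*(8 + B) (P(B) = (B - 7)*(B + 8) = (-7 + B)*(8 + B))
-6*k(0) + P(-2 + 4) = -6*(-2 + 0²) + (-56 + (-2 + 4) + (-2 + 4)²) = -6*(-2 + 0) + (-56 + 2 + 2²) = -6*(-2) + (-56 + 2 + 4) = 12 - 50 = -38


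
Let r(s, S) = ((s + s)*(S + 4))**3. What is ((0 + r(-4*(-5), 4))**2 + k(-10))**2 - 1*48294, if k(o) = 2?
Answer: 1152921504606851270967295951710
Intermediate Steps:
r(s, S) = 8*s**3*(4 + S)**3 (r(s, S) = ((2*s)*(4 + S))**3 = (2*s*(4 + S))**3 = 8*s**3*(4 + S)**3)
((0 + r(-4*(-5), 4))**2 + k(-10))**2 - 1*48294 = ((0 + 8*(-4*(-5))**3*(4 + 4)**3)**2 + 2)**2 - 1*48294 = ((0 + 8*20**3*8**3)**2 + 2)**2 - 48294 = ((0 + 8*8000*512)**2 + 2)**2 - 48294 = ((0 + 32768000)**2 + 2)**2 - 48294 = (32768000**2 + 2)**2 - 48294 = (1073741824000000 + 2)**2 - 48294 = 1073741824000002**2 - 48294 = 1152921504606851270967296000004 - 48294 = 1152921504606851270967295951710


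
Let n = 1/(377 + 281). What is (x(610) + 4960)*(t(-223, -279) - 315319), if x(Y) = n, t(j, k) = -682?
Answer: -147332351383/94 ≈ -1.5674e+9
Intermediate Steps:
n = 1/658 ≈ 0.0015198
x(Y) = 1/658
(x(610) + 4960)*(t(-223, -279) - 315319) = (1/658 + 4960)*(-682 - 315319) = (3263681/658)*(-316001) = -147332351383/94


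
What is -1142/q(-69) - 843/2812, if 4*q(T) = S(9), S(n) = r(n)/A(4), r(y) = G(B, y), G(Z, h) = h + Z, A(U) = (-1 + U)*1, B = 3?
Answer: -3212147/2812 ≈ -1142.3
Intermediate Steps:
A(U) = -1 + U
G(Z, h) = Z + h
r(y) = 3 + y
S(n) = 1 + n/3 (S(n) = (3 + n)/(-1 + 4) = (3 + n)/3 = (3 + n)*(1/3) = 1 + n/3)
q(T) = 1 (q(T) = (1 + (1/3)*9)/4 = (1 + 3)/4 = (1/4)*4 = 1)
-1142/q(-69) - 843/2812 = -1142/1 - 843/2812 = -1142*1 - 843*1/2812 = -1142 - 843/2812 = -3212147/2812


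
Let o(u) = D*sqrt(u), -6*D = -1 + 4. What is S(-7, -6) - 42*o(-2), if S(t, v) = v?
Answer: -6 + 21*I*sqrt(2) ≈ -6.0 + 29.698*I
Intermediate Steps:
D = -1/2 (D = -(-1 + 4)/6 = -1/6*3 = -1/2 ≈ -0.50000)
o(u) = -sqrt(u)/2
S(-7, -6) - 42*o(-2) = -6 - (-21)*sqrt(-2) = -6 - (-21)*I*sqrt(2) = -6 + 21*I*sqrt(2)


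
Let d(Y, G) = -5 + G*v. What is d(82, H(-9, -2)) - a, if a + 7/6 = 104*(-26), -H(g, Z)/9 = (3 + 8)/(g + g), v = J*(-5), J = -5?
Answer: 8513/3 ≈ 2837.7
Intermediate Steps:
v = 25 (v = -5*(-5) = 25)
H(g, Z) = -99/(2*g) (H(g, Z) = -9*(3 + 8)/(g + g) = -99/(2*g))
d(Y, G) = -5 + 25*G (d(Y, G) = -5 + G*25 = -5 + 25*G)
a = -16231/6 (a = -7/6 + 104*(-26) = -7/6 - 2704 = -16231/6 ≈ -2705.2)
d(82, H(-9, -2)) - a = (-5 + 25*(-99/2/(-9))) - 1*(-16231/6) = (-5 + 25*(-99/2*(-⅑))) + 16231/6 = (-5 + 25*(11/2)) + 16231/6 = (-5 + 275/2) + 16231/6 = 265/2 + 16231/6 = 8513/3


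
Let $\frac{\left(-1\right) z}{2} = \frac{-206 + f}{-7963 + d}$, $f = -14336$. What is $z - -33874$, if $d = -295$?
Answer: $\frac{139851204}{4129} \approx 33871.0$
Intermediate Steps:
$z = - \frac{14542}{4129}$ ($z = - 2 \frac{-206 - 14336}{-7963 - 295} = - 2 \left(- \frac{14542}{-8258}\right) = - 2 \left(\left(-14542\right) \left(- \frac{1}{8258}\right)\right) = \left(-2\right) \frac{7271}{4129} = - \frac{14542}{4129} \approx -3.5219$)
$z - -33874 = - \frac{14542}{4129} - -33874 = - \frac{14542}{4129} + 33874 = \frac{139851204}{4129}$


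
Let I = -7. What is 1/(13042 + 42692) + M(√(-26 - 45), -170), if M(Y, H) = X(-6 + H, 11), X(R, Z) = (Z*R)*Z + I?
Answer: -1187301401/55734 ≈ -21303.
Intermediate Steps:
X(R, Z) = -7 + R*Z² (X(R, Z) = (Z*R)*Z - 7 = (R*Z)*Z - 7 = R*Z² - 7 = -7 + R*Z²)
M(Y, H) = -733 + 121*H (M(Y, H) = -7 + (-6 + H)*11² = -7 + (-6 + H)*121 = -7 + (-726 + 121*H) = -733 + 121*H)
1/(13042 + 42692) + M(√(-26 - 45), -170) = 1/(13042 + 42692) + (-733 + 121*(-170)) = 1/55734 + (-733 - 20570) = 1/55734 - 21303 = -1187301401/55734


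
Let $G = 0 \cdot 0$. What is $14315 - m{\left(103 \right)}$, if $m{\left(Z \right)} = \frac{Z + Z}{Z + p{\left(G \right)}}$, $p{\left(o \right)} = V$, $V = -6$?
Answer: $\frac{1388349}{97} \approx 14313.0$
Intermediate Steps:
$G = 0$
$p{\left(o \right)} = -6$
$m{\left(Z \right)} = \frac{2 Z}{-6 + Z}$ ($m{\left(Z \right)} = \frac{Z + Z}{Z - 6} = \frac{2 Z}{-6 + Z}$)
$14315 - m{\left(103 \right)} = 14315 - 2 \cdot 103 \frac{1}{-6 + 103} = 14315 - 2 \cdot 103 \cdot \frac{1}{97} = 14315 - \frac{206}{97} = \frac{1388349}{97}$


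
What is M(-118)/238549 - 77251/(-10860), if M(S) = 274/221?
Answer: 4072623860219/572531912940 ≈ 7.1134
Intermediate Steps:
M(S) = 274/221 (M(S) = 274*(1/221) = 274/221)
M(-118)/238549 - 77251/(-10860) = (274/221)/238549 - 77251/(-10860) = (274/221)*(1/238549) - 77251*(-1/10860) = 274/52719329 + 77251/10860 = 4072623860219/572531912940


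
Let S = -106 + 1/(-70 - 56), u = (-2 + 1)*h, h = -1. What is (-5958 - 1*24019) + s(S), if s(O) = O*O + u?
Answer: -297489527/15876 ≈ -18738.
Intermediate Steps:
u = 1 (u = (-2 + 1)*(-1) = -1*(-1) = 1)
S = -13357/126 (S = -106 + 1/(-126) = -106 - 1/126 = -13357/126 ≈ -106.01)
s(O) = 1 + O**2 (s(O) = O*O + 1 = O**2 + 1 = 1 + O**2)
(-5958 - 1*24019) + s(S) = (-5958 - 1*24019) + (1 + (-13357/126)**2) = (-5958 - 24019) + (1 + 178409449/15876) = -29977 + 178425325/15876 = -297489527/15876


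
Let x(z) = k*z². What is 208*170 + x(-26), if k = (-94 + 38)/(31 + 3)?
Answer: 582192/17 ≈ 34247.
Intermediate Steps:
k = -28/17 (k = -56/34 = -56*1/34 = -28/17 ≈ -1.6471)
x(z) = -28*z²/17
208*170 + x(-26) = 208*170 - 28/17*(-26)² = 35360 - 28/17*676 = 35360 - 18928/17 = 582192/17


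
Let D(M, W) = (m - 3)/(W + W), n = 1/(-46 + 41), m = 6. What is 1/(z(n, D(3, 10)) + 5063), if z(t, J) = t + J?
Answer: 20/101259 ≈ 0.00019751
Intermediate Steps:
n = -⅕ (n = 1/(-5) = -⅕ ≈ -0.20000)
D(M, W) = 3/(2*W) (D(M, W) = (6 - 3)/(W + W) = 3/((2*W)) = 3*(1/(2*W)) = 3/(2*W))
z(t, J) = J + t
1/(z(n, D(3, 10)) + 5063) = 1/(((3/2)/10 - ⅕) + 5063) = 1/(((3/2)*(⅒) - ⅕) + 5063) = 1/((3/20 - ⅕) + 5063) = 1/(-1/20 + 5063) = 1/(101259/20) = 20/101259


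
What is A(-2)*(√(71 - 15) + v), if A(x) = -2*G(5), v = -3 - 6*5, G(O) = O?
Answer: 330 - 20*√14 ≈ 255.17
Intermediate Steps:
v = -33 (v = -3 - 30 = -33)
A(x) = -10 (A(x) = -2*5 = -10)
A(-2)*(√(71 - 15) + v) = -10*(√(71 - 15) - 33) = -10*(√56 - 33) = -10*(2*√14 - 33) = -10*(-33 + 2*√14) = 330 - 20*√14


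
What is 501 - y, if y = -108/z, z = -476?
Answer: 59592/119 ≈ 500.77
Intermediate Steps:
y = 27/119 (y = -108/(-476) = -108*(-1/476) = 27/119 ≈ 0.22689)
501 - y = 501 - 1*27/119 = 501 - 27/119 = 59592/119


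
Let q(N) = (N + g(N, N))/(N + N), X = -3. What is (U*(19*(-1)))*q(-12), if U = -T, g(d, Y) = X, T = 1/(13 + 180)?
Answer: 95/1544 ≈ 0.061529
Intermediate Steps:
T = 1/193 ≈ 0.0051813
g(d, Y) = -3
U = -1/193 (U = -1*1/193 = -1/193 ≈ -0.0051813)
q(N) = (-3 + N)/(2*N) (q(N) = (N - 3)/(N + N) = (-3 + N)/((2*N)) = (-3 + N)*(1/(2*N)) = (-3 + N)/(2*N))
(U*(19*(-1)))*q(-12) = (-19*(-1)/193)*((1/2)*(-3 - 12)/(-12)) = (-1/193*(-19))*((1/2)*(-1/12)*(-15)) = (19/193)*(5/8) = 95/1544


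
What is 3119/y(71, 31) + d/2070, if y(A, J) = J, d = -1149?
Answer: 2140237/21390 ≈ 100.06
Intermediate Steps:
3119/y(71, 31) + d/2070 = 3119/31 - 1149/2070 = 3119*(1/31) - 1149*1/2070 = 3119/31 - 383/690 = 2140237/21390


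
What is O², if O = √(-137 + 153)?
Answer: 16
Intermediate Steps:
O = 4 (O = √16 = 4)
O² = 4² = 16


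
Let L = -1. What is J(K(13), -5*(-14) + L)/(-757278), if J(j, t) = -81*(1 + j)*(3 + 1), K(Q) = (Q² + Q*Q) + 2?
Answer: 6138/42071 ≈ 0.14590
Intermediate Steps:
K(Q) = 2 + 2*Q² (K(Q) = (Q² + Q²) + 2 = 2*Q² + 2 = 2 + 2*Q²)
J(j, t) = -324 - 324*j (J(j, t) = -81*(1 + j)*4 = -81*(4 + 4*j) = -324 - 324*j)
J(K(13), -5*(-14) + L)/(-757278) = (-324 - 324*(2 + 2*13²))/(-757278) = (-324 - 324*(2 + 2*169))*(-1/757278) = (-324 - 324*(2 + 338))*(-1/757278) = (-324 - 324*340)*(-1/757278) = (-324 - 110160)*(-1/757278) = -110484*(-1/757278) = 6138/42071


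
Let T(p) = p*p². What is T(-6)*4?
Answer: -864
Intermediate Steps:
T(p) = p³
T(-6)*4 = (-6)³*4 = -216*4 = -864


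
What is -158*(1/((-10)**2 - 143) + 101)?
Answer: -686036/43 ≈ -15954.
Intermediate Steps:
-158*(1/((-10)**2 - 143) + 101) = -158*(1/(100 - 143) + 101) = -158*(1/(-43) + 101) = -158*(-1/43 + 101) = -158*4342/43 = -686036/43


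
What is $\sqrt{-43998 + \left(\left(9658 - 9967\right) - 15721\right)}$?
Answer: $2 i \sqrt{15007} \approx 245.01 i$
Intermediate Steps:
$\sqrt{-43998 + \left(\left(9658 - 9967\right) - 15721\right)} = \sqrt{-43998 - 16030} = \sqrt{-60028} = 2 i \sqrt{15007}$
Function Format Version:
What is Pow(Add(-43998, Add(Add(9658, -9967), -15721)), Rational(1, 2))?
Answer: Mul(2, I, Pow(15007, Rational(1, 2))) ≈ Mul(245.01, I)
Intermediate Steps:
Pow(Add(-43998, Add(Add(9658, -9967), -15721)), Rational(1, 2)) = Pow(Add(-43998, Add(-309, -15721)), Rational(1, 2)) = Pow(Add(-43998, -16030), Rational(1, 2)) = Pow(-60028, Rational(1, 2)) = Mul(2, I, Pow(15007, Rational(1, 2)))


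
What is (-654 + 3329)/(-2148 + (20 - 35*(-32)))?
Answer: -2675/1008 ≈ -2.6538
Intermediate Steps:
(-654 + 3329)/(-2148 + (20 - 35*(-32))) = 2675/(-2148 + (20 + 1120)) = 2675/(-2148 + 1140) = 2675/(-1008) = 2675*(-1/1008) = -2675/1008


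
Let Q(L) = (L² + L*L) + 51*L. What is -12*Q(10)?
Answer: -8520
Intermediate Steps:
Q(L) = 2*L² + 51*L (Q(L) = (L² + L²) + 51*L = 2*L² + 51*L)
-12*Q(10) = -120*(51 + 2*10) = -120*(51 + 20) = -120*71 = -12*710 = -8520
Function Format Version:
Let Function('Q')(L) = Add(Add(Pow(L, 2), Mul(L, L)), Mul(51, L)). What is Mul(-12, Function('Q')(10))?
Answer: -8520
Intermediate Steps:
Function('Q')(L) = Add(Mul(2, Pow(L, 2)), Mul(51, L)) (Function('Q')(L) = Add(Add(Pow(L, 2), Pow(L, 2)), Mul(51, L)) = Add(Mul(2, Pow(L, 2)), Mul(51, L)))
Mul(-12, Function('Q')(10)) = Mul(-12, Mul(10, Add(51, Mul(2, 10)))) = Mul(-12, Mul(10, Add(51, 20))) = Mul(-12, Mul(10, 71)) = Mul(-12, 710) = -8520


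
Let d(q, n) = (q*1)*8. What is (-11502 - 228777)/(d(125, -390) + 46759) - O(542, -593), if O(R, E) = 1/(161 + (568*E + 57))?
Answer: -80879305315/16075965954 ≈ -5.0311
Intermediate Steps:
d(q, n) = 8*q (d(q, n) = q*8 = 8*q)
O(R, E) = 1/(218 + 568*E) (O(R, E) = 1/(161 + (57 + 568*E)) = 1/(218 + 568*E))
(-11502 - 228777)/(d(125, -390) + 46759) - O(542, -593) = (-11502 - 228777)/(8*125 + 46759) - 1/(2*(109 + 284*(-593))) = -240279/(1000 + 46759) - 1/(2*(109 - 168412)) = -240279/47759 - 1/(2*(-168303)) = -240279*1/47759 - (-1)/(2*168303) = -240279/47759 - 1*(-1/336606) = -240279/47759 + 1/336606 = -80879305315/16075965954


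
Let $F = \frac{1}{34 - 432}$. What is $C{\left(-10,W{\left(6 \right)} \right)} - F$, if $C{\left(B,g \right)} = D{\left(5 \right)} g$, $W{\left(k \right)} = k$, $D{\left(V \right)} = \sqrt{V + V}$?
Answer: $\frac{1}{398} + 6 \sqrt{10} \approx 18.976$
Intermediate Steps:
$D{\left(V \right)} = \sqrt{2} \sqrt{V}$ ($D{\left(V \right)} = \sqrt{2 V} = \sqrt{2} \sqrt{V}$)
$F = - \frac{1}{398}$ ($F = \frac{1}{-398} = - \frac{1}{398} \approx -0.0025126$)
$C{\left(B,g \right)} = g \sqrt{10}$ ($C{\left(B,g \right)} = \sqrt{2} \sqrt{5} g = \sqrt{10} g = g \sqrt{10}$)
$C{\left(-10,W{\left(6 \right)} \right)} - F = 6 \sqrt{10} - - \frac{1}{398} = 6 \sqrt{10} + \frac{1}{398} = \frac{1}{398} + 6 \sqrt{10}$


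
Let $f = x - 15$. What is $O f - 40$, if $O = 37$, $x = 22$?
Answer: $219$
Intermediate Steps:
$f = 7$ ($f = 22 - 15 = 7$)
$O f - 40 = 37 \cdot 7 - 40 = 259 - 40 = 219$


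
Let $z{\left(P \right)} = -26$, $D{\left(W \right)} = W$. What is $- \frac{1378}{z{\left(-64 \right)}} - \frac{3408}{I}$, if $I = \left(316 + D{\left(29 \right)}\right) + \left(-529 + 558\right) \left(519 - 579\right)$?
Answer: $\frac{25781}{465} \approx 55.443$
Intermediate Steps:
$I = -1395$ ($I = \left(316 + 29\right) + \left(-529 + 558\right) \left(519 - 579\right) = 345 + 29 \left(-60\right) = 345 - 1740 = -1395$)
$- \frac{1378}{z{\left(-64 \right)}} - \frac{3408}{I} = - \frac{1378}{-26} - \frac{3408}{-1395} = \left(-1378\right) \left(- \frac{1}{26}\right) - - \frac{1136}{465} = 53 + \frac{1136}{465} = \frac{25781}{465}$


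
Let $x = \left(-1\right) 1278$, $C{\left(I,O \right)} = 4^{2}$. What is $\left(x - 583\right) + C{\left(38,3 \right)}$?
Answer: $-1845$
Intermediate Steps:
$C{\left(I,O \right)} = 16$
$x = -1278$
$\left(x - 583\right) + C{\left(38,3 \right)} = \left(-1278 - 583\right) + 16 = -1861 + 16 = -1845$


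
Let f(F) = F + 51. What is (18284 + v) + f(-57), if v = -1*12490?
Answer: 5788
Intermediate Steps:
f(F) = 51 + F
v = -12490
(18284 + v) + f(-57) = (18284 - 12490) + (51 - 57) = 5794 - 6 = 5788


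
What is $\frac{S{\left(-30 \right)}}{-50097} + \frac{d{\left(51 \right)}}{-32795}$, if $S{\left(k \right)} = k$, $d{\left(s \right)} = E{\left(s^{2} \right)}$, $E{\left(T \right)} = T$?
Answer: $- \frac{43106149}{547643705} \approx -0.078712$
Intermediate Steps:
$d{\left(s \right)} = s^{2}$
$\frac{S{\left(-30 \right)}}{-50097} + \frac{d{\left(51 \right)}}{-32795} = - \frac{30}{-50097} + \frac{51^{2}}{-32795} = \left(-30\right) \left(- \frac{1}{50097}\right) + 2601 \left(- \frac{1}{32795}\right) = \frac{10}{16699} - \frac{2601}{32795} = - \frac{43106149}{547643705}$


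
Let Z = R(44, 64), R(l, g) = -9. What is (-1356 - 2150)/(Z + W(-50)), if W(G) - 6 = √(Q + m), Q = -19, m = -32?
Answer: 1753/10 + 1753*I*√51/30 ≈ 175.3 + 417.3*I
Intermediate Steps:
Z = -9
W(G) = 6 + I*√51 (W(G) = 6 + √(-19 - 32) = 6 + √(-51) = 6 + I*√51)
(-1356 - 2150)/(Z + W(-50)) = (-1356 - 2150)/(-9 + (6 + I*√51)) = -3506/(-3 + I*√51)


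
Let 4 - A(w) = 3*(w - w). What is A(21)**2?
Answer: 16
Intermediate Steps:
A(w) = 4 (A(w) = 4 - 3*(w - w) = 4 - 3*0 = 4 - 1*0 = 4 + 0 = 4)
A(21)**2 = 4**2 = 16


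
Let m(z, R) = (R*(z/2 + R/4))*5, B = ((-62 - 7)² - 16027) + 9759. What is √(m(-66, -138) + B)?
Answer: 2*√11267 ≈ 212.29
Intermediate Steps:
B = -1507 (B = ((-69)² - 16027) + 9759 = (4761 - 16027) + 9759 = -11266 + 9759 = -1507)
m(z, R) = 5*R*(z/2 + R/4) (m(z, R) = (R*(z*(½) + R*(¼)))*5 = (R*(z/2 + R/4))*5 = 5*R*(z/2 + R/4))
√(m(-66, -138) + B) = √((5/4)*(-138)*(-138 + 2*(-66)) - 1507) = √((5/4)*(-138)*(-138 - 132) - 1507) = √((5/4)*(-138)*(-270) - 1507) = √(46575 - 1507) = √45068 = 2*√11267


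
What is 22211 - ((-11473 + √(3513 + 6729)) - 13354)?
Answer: 47038 - 3*√1138 ≈ 46937.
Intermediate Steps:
22211 - ((-11473 + √(3513 + 6729)) - 13354) = 22211 - ((-11473 + √10242) - 13354) = 22211 - ((-11473 + 3*√1138) - 13354) = 22211 - (-24827 + 3*√1138) = 22211 + (24827 - 3*√1138) = 47038 - 3*√1138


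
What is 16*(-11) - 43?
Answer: -219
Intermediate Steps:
16*(-11) - 43 = -176 - 43 = -219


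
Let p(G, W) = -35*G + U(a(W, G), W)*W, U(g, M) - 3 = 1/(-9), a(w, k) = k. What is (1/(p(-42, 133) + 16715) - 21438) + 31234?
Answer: 1637136917/167123 ≈ 9796.0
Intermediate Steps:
U(g, M) = 26/9 (U(g, M) = 3 + 1/(-9) = 3 - ⅑ = 26/9)
p(G, W) = -35*G + 26*W/9
(1/(p(-42, 133) + 16715) - 21438) + 31234 = (1/((-35*(-42) + (26/9)*133) + 16715) - 21438) + 31234 = (1/((1470 + 3458/9) + 16715) - 21438) + 31234 = (1/(16688/9 + 16715) - 21438) + 31234 = (1/(167123/9) - 21438) + 31234 = (9/167123 - 21438) + 31234 = -3582782865/167123 + 31234 = 1637136917/167123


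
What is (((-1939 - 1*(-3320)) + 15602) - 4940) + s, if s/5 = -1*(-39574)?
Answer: 209913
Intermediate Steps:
s = 197870 (s = 5*(-1*(-39574)) = 5*39574 = 197870)
(((-1939 - 1*(-3320)) + 15602) - 4940) + s = (((-1939 - 1*(-3320)) + 15602) - 4940) + 197870 = (((-1939 + 3320) + 15602) - 4940) + 197870 = ((1381 + 15602) - 4940) + 197870 = (16983 - 4940) + 197870 = 12043 + 197870 = 209913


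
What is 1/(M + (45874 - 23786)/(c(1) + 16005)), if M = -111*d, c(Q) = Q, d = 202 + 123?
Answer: -8003/288697181 ≈ -2.7721e-5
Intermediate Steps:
d = 325
M = -36075 (M = -111*325 = -36075)
1/(M + (45874 - 23786)/(c(1) + 16005)) = 1/(-36075 + (45874 - 23786)/(1 + 16005)) = 1/(-36075 + 22088/16006) = 1/(-36075 + 22088*(1/16006)) = 1/(-36075 + 11044/8003) = 1/(-288697181/8003) = -8003/288697181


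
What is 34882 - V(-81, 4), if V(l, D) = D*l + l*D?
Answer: 35530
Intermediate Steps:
V(l, D) = 2*D*l (V(l, D) = D*l + D*l = 2*D*l)
34882 - V(-81, 4) = 34882 - 2*4*(-81) = 34882 - 1*(-648) = 34882 + 648 = 35530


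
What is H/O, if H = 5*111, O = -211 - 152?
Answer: -185/121 ≈ -1.5289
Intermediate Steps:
O = -363
H = 555
H/O = 555/(-363) = 555*(-1/363) = -185/121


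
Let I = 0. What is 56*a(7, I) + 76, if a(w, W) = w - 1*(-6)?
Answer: 804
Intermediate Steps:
a(w, W) = 6 + w (a(w, W) = w + 6 = 6 + w)
56*a(7, I) + 76 = 56*(6 + 7) + 76 = 56*13 + 76 = 728 + 76 = 804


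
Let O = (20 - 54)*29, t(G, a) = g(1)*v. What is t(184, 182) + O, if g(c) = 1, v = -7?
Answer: -993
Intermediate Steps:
t(G, a) = -7 (t(G, a) = 1*(-7) = -7)
O = -986 (O = -34*29 = -986)
t(184, 182) + O = -7 - 986 = -993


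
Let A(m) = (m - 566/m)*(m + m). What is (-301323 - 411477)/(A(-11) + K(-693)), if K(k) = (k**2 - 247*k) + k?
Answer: -712800/649837 ≈ -1.0969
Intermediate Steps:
K(k) = k**2 - 246*k
A(m) = 2*m*(m - 566/m) (A(m) = (m - 566/m)*(2*m) = 2*m*(m - 566/m))
(-301323 - 411477)/(A(-11) + K(-693)) = (-301323 - 411477)/((-1132 + 2*(-11)**2) - 693*(-246 - 693)) = -712800/((-1132 + 2*121) - 693*(-939)) = -712800/((-1132 + 242) + 650727) = -712800/(-890 + 650727) = -712800/649837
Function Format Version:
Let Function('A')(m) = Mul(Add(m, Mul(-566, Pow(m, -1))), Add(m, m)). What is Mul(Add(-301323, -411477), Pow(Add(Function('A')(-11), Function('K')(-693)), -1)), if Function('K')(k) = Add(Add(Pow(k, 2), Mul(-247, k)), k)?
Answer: Rational(-712800, 649837) ≈ -1.0969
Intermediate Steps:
Function('K')(k) = Add(Pow(k, 2), Mul(-246, k))
Function('A')(m) = Mul(2, m, Add(m, Mul(-566, Pow(m, -1)))) (Function('A')(m) = Mul(Add(m, Mul(-566, Pow(m, -1))), Mul(2, m)) = Mul(2, m, Add(m, Mul(-566, Pow(m, -1)))))
Mul(Add(-301323, -411477), Pow(Add(Function('A')(-11), Function('K')(-693)), -1)) = Mul(Add(-301323, -411477), Pow(Add(Add(-1132, Mul(2, Pow(-11, 2))), Mul(-693, Add(-246, -693))), -1)) = Mul(-712800, Pow(Add(Add(-1132, Mul(2, 121)), Mul(-693, -939)), -1)) = Mul(-712800, Pow(Add(Add(-1132, 242), 650727), -1)) = Mul(-712800, Pow(Add(-890, 650727), -1)) = Mul(-712800, Pow(649837, -1)) = Mul(-712800, Rational(1, 649837)) = Rational(-712800, 649837)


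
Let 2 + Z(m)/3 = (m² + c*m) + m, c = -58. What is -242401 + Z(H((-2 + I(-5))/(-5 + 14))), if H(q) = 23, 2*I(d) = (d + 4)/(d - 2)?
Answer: -244753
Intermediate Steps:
I(d) = (4 + d)/(2*(-2 + d)) (I(d) = ((d + 4)/(d - 2))/2 = ((4 + d)/(-2 + d))/2 = (4 + d)/(2*(-2 + d)))
Z(m) = -6 - 171*m + 3*m² (Z(m) = -6 + 3*((m² - 58*m) + m) = -6 + 3*(m² - 57*m) = -6 + (-171*m + 3*m²) = -6 - 171*m + 3*m²)
-242401 + Z(H((-2 + I(-5))/(-5 + 14))) = -242401 + (-6 - 171*23 + 3*23²) = -242401 + (-6 - 3933 + 3*529) = -242401 + (-6 - 3933 + 1587) = -242401 - 2352 = -244753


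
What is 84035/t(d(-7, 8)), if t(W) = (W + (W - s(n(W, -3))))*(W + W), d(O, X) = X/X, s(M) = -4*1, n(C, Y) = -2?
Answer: 84035/12 ≈ 7002.9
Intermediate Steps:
s(M) = -4
d(O, X) = 1
t(W) = 2*W*(4 + 2*W) (t(W) = (W + (W - 1*(-4)))*(W + W) = (W + (W + 4))*(2*W) = (W + (4 + W))*(2*W) = (4 + 2*W)*(2*W) = 2*W*(4 + 2*W))
84035/t(d(-7, 8)) = 84035/((4*1*(2 + 1))) = 84035/((4*1*3)) = 84035/12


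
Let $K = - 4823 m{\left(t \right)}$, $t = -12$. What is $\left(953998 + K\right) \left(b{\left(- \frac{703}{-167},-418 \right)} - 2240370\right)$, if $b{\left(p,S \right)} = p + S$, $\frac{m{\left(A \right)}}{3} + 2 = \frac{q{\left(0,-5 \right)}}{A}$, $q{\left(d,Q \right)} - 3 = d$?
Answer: $- \frac{1476715890698209}{668} \approx -2.2107 \cdot 10^{12}$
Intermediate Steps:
$q{\left(d,Q \right)} = 3 + d$
$m{\left(A \right)} = -6 + \frac{9}{A}$ ($m{\left(A \right)} = -6 + 3 \frac{3 + 0}{A} = -6 + 3 \frac{3}{A} = -6 + \frac{9}{A}$)
$b{\left(p,S \right)} = S + p$
$K = \frac{130221}{4}$ ($K = - 4823 \left(-6 + \frac{9}{-12}\right) = - 4823 \left(-6 + 9 \left(- \frac{1}{12}\right)\right) = - 4823 \left(-6 - \frac{3}{4}\right) = \left(-4823\right) \left(- \frac{27}{4}\right) = \frac{130221}{4} \approx 32555.0$)
$\left(953998 + K\right) \left(b{\left(- \frac{703}{-167},-418 \right)} - 2240370\right) = \left(953998 + \frac{130221}{4}\right) \left(\left(-418 - \frac{703}{-167}\right) - 2240370\right) = \frac{3946213 \left(\left(-418 - - \frac{703}{167}\right) - 2240370\right)}{4} = \frac{3946213 \left(\left(-418 + \frac{703}{167}\right) - 2240370\right)}{4} = \frac{3946213 \left(- \frac{69103}{167} - 2240370\right)}{4} = \frac{3946213}{4} \left(- \frac{374210893}{167}\right) = - \frac{1476715890698209}{668}$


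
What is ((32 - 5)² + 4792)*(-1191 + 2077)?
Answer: 4891606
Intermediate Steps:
((32 - 5)² + 4792)*(-1191 + 2077) = (27² + 4792)*886 = (729 + 4792)*886 = 5521*886 = 4891606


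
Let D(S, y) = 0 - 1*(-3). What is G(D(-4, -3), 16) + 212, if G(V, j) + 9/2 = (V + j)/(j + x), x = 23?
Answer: 16223/78 ≈ 207.99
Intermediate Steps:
D(S, y) = 3 (D(S, y) = 0 + 3 = 3)
G(V, j) = -9/2 + (V + j)/(23 + j) (G(V, j) = -9/2 + (V + j)/(j + 23) = -9/2 + (V + j)/(23 + j))
G(D(-4, -3), 16) + 212 = (-207 - 7*16 + 2*3)/(2*(23 + 16)) + 212 = (1/2)*(-207 - 112 + 6)/39 + 212 = (1/2)*(1/39)*(-313) + 212 = -313/78 + 212 = 16223/78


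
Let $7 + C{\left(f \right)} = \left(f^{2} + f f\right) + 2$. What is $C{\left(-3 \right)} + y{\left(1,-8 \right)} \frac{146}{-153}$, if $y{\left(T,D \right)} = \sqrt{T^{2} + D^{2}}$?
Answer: $13 - \frac{146 \sqrt{65}}{153} \approx 5.3066$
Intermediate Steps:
$C{\left(f \right)} = -5 + 2 f^{2}$ ($C{\left(f \right)} = -7 + \left(\left(f^{2} + f f\right) + 2\right) = -7 + \left(\left(f^{2} + f^{2}\right) + 2\right) = -7 + \left(2 f^{2} + 2\right) = -7 + \left(2 + 2 f^{2}\right) = -5 + 2 f^{2}$)
$y{\left(T,D \right)} = \sqrt{D^{2} + T^{2}}$
$C{\left(-3 \right)} + y{\left(1,-8 \right)} \frac{146}{-153} = \left(-5 + 2 \left(-3\right)^{2}\right) + \sqrt{\left(-8\right)^{2} + 1^{2}} \frac{146}{-153} = \left(-5 + 2 \cdot 9\right) + \sqrt{64 + 1} \cdot 146 \left(- \frac{1}{153}\right) = \left(-5 + 18\right) + \sqrt{65} \left(- \frac{146}{153}\right) = 13 - \frac{146 \sqrt{65}}{153}$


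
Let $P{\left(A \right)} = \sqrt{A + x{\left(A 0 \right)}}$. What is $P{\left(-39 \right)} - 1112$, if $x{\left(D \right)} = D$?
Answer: $-1112 + i \sqrt{39} \approx -1112.0 + 6.245 i$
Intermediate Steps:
$P{\left(A \right)} = \sqrt{A}$ ($P{\left(A \right)} = \sqrt{A + A 0} = \sqrt{A + 0} = \sqrt{A}$)
$P{\left(-39 \right)} - 1112 = \sqrt{-39} - 1112 = i \sqrt{39} - 1112 = -1112 + i \sqrt{39}$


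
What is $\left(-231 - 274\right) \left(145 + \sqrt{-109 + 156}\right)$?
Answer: $-73225 - 505 \sqrt{47} \approx -76687.0$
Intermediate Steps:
$\left(-231 - 274\right) \left(145 + \sqrt{-109 + 156}\right) = - 505 \left(145 + \sqrt{47}\right) = -73225 - 505 \sqrt{47}$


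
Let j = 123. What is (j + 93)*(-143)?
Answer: -30888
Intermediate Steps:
(j + 93)*(-143) = (123 + 93)*(-143) = 216*(-143) = -30888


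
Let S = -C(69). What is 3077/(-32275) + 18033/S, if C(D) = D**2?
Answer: -198888224/51220425 ≈ -3.8830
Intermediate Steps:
S = -4761 (S = -1*69**2 = -1*4761 = -4761)
3077/(-32275) + 18033/S = 3077/(-32275) + 18033/(-4761) = 3077*(-1/32275) + 18033*(-1/4761) = -3077/32275 - 6011/1587 = -198888224/51220425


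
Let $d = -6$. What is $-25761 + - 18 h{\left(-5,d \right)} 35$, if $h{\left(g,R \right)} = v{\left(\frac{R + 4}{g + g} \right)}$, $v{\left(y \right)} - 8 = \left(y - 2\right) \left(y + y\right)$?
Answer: $- \frac{151737}{5} \approx -30347.0$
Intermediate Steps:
$v{\left(y \right)} = 8 + 2 y \left(-2 + y\right)$ ($v{\left(y \right)} = 8 + \left(y - 2\right) \left(y + y\right) = 8 + \left(-2 + y\right) 2 y = 8 + 2 y \left(-2 + y\right)$)
$h{\left(g,R \right)} = 8 + \frac{\left(4 + R\right)^{2}}{2 g^{2}} - \frac{2 \left(4 + R\right)}{g}$ ($h{\left(g,R \right)} = 8 - 4 \frac{R + 4}{g + g} + 2 \left(\frac{R + 4}{g + g}\right)^{2} = 8 - 4 \frac{4 + R}{2 g} + 2 \left(\frac{4 + R}{2 g}\right)^{2} = 8 - \frac{2 \left(4 + R\right)}{g} + 2 \frac{\left(4 + R\right)^{2}}{4 g^{2}} = 8 - \frac{2 \left(4 + R\right)}{g} + \frac{\left(4 + R\right)^{2}}{2 g^{2}} = 8 + \frac{\left(4 + R\right)^{2}}{2 g^{2}} - \frac{2 \left(4 + R\right)}{g}$)
$-25761 + - 18 h{\left(-5,d \right)} 35 = -25761 + - 18 \left(8 - \frac{8}{-5} + \frac{\left(4 - 6\right)^{2}}{2 \cdot 25} - - \frac{12}{-5}\right) 35 = -25761 + - 18 \left(8 - - \frac{8}{5} + \frac{1}{2} \cdot \frac{1}{25} \left(-2\right)^{2} - \left(-12\right) \left(- \frac{1}{5}\right)\right) 35 = -25761 + - 18 \left(8 + \frac{8}{5} + \frac{1}{2} \cdot \frac{1}{25} \cdot 4 - \frac{12}{5}\right) 35 = -25761 + - 18 \left(8 + \frac{8}{5} + \frac{2}{25} - \frac{12}{5}\right) 35 = -25761 + \left(-18\right) \frac{182}{25} \cdot 35 = -25761 - \frac{22932}{5} = - \frac{151737}{5}$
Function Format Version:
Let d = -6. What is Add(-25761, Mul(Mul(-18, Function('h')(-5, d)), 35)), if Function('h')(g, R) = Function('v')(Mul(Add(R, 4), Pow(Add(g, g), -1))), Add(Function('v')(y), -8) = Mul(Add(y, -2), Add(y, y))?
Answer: Rational(-151737, 5) ≈ -30347.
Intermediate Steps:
Function('v')(y) = Add(8, Mul(2, y, Add(-2, y))) (Function('v')(y) = Add(8, Mul(Add(y, -2), Add(y, y))) = Add(8, Mul(Add(-2, y), Mul(2, y))) = Add(8, Mul(2, y, Add(-2, y))))
Function('h')(g, R) = Add(8, Mul(Rational(1, 2), Pow(g, -2), Pow(Add(4, R), 2)), Mul(-2, Pow(g, -1), Add(4, R))) (Function('h')(g, R) = Add(8, Mul(-4, Mul(Add(R, 4), Pow(Add(g, g), -1))), Mul(2, Pow(Mul(Add(R, 4), Pow(Add(g, g), -1)), 2))) = Add(8, Mul(-4, Mul(Add(4, R), Pow(Mul(2, g), -1))), Mul(2, Pow(Mul(Add(4, R), Pow(Mul(2, g), -1)), 2))) = Add(8, Mul(-4, Mul(Add(4, R), Mul(Rational(1, 2), Pow(g, -1)))), Mul(2, Pow(Mul(Add(4, R), Mul(Rational(1, 2), Pow(g, -1))), 2))) = Add(8, Mul(-4, Mul(Rational(1, 2), Pow(g, -1), Add(4, R))), Mul(2, Pow(Mul(Rational(1, 2), Pow(g, -1), Add(4, R)), 2))) = Add(8, Mul(-2, Pow(g, -1), Add(4, R)), Mul(2, Mul(Rational(1, 4), Pow(g, -2), Pow(Add(4, R), 2)))) = Add(8, Mul(-2, Pow(g, -1), Add(4, R)), Mul(Rational(1, 2), Pow(g, -2), Pow(Add(4, R), 2))) = Add(8, Mul(Rational(1, 2), Pow(g, -2), Pow(Add(4, R), 2)), Mul(-2, Pow(g, -1), Add(4, R))))
Add(-25761, Mul(Mul(-18, Function('h')(-5, d)), 35)) = Add(-25761, Mul(Mul(-18, Add(8, Mul(-8, Pow(-5, -1)), Mul(Rational(1, 2), Pow(-5, -2), Pow(Add(4, -6), 2)), Mul(-2, -6, Pow(-5, -1)))), 35)) = Add(-25761, Mul(Mul(-18, Add(8, Mul(-8, Rational(-1, 5)), Mul(Rational(1, 2), Rational(1, 25), Pow(-2, 2)), Mul(-2, -6, Rational(-1, 5)))), 35)) = Add(-25761, Mul(Mul(-18, Add(8, Rational(8, 5), Mul(Rational(1, 2), Rational(1, 25), 4), Rational(-12, 5))), 35)) = Add(-25761, Mul(Mul(-18, Add(8, Rational(8, 5), Rational(2, 25), Rational(-12, 5))), 35)) = Add(-25761, Mul(Mul(-18, Rational(182, 25)), 35)) = Add(-25761, Mul(Rational(-3276, 25), 35)) = Add(-25761, Rational(-22932, 5)) = Rational(-151737, 5)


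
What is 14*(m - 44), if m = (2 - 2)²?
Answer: -616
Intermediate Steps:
m = 0 (m = 0² = 0)
14*(m - 44) = 14*(0 - 44) = 14*(-44) = -616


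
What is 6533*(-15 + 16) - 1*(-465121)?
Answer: 471654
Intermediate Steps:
6533*(-15 + 16) - 1*(-465121) = 6533*1 + 465121 = 6533 + 465121 = 471654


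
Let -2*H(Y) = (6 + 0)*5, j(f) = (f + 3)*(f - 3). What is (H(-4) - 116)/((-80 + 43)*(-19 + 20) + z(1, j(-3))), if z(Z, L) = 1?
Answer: 131/36 ≈ 3.6389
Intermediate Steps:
j(f) = (-3 + f)*(3 + f) (j(f) = (3 + f)*(-3 + f) = (-3 + f)*(3 + f))
H(Y) = -15 (H(Y) = -(6 + 0)*5/2 = -3*5 = -1/2*30 = -15)
(H(-4) - 116)/((-80 + 43)*(-19 + 20) + z(1, j(-3))) = (-15 - 116)/((-80 + 43)*(-19 + 20) + 1) = -131/(-37*1 + 1) = -131/(-37 + 1) = -131/(-36) = -131*(-1/36) = 131/36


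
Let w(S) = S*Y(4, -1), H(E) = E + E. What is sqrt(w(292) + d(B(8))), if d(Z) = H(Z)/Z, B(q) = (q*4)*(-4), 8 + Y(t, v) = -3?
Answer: I*sqrt(3210) ≈ 56.657*I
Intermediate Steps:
Y(t, v) = -11 (Y(t, v) = -8 - 3 = -11)
H(E) = 2*E
B(q) = -16*q (B(q) = (4*q)*(-4) = -16*q)
d(Z) = 2 (d(Z) = (2*Z)/Z = 2)
w(S) = -11*S (w(S) = S*(-11) = -11*S)
sqrt(w(292) + d(B(8))) = sqrt(-11*292 + 2) = sqrt(-3212 + 2) = sqrt(-3210) = I*sqrt(3210)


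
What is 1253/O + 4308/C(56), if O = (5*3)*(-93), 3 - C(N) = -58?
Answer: 5933227/85095 ≈ 69.725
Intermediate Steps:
C(N) = 61 (C(N) = 3 - 1*(-58) = 3 + 58 = 61)
O = -1395 (O = 15*(-93) = -1395)
1253/O + 4308/C(56) = 1253/(-1395) + 4308/61 = 1253*(-1/1395) + 4308*(1/61) = -1253/1395 + 4308/61 = 5933227/85095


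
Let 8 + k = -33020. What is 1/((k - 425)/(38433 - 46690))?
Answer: 8257/33453 ≈ 0.24682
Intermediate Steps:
k = -33028 (k = -8 - 33020 = -33028)
1/((k - 425)/(38433 - 46690)) = 1/((-33028 - 425)/(38433 - 46690)) = 1/(-33453/(-8257)) = 1/(-33453*(-1/8257)) = 1/(33453/8257) = 8257/33453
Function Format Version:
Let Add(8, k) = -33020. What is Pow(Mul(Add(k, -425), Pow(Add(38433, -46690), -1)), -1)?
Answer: Rational(8257, 33453) ≈ 0.24682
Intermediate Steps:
k = -33028 (k = Add(-8, -33020) = -33028)
Pow(Mul(Add(k, -425), Pow(Add(38433, -46690), -1)), -1) = Pow(Mul(Add(-33028, -425), Pow(Add(38433, -46690), -1)), -1) = Pow(Mul(-33453, Pow(-8257, -1)), -1) = Pow(Mul(-33453, Rational(-1, 8257)), -1) = Pow(Rational(33453, 8257), -1) = Rational(8257, 33453)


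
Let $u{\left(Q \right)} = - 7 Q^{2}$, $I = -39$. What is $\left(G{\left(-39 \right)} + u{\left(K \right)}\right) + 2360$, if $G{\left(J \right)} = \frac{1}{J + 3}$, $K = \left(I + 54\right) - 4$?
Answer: $\frac{54467}{36} \approx 1513.0$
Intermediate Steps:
$K = 11$ ($K = \left(-39 + 54\right) - 4 = 15 - 4 = 11$)
$G{\left(J \right)} = \frac{1}{3 + J}$
$\left(G{\left(-39 \right)} + u{\left(K \right)}\right) + 2360 = \left(\frac{1}{3 - 39} - 7 \cdot 11^{2}\right) + 2360 = \left(\frac{1}{-36} - 847\right) + 2360 = \left(- \frac{1}{36} - 847\right) + 2360 = - \frac{30493}{36} + 2360 = \frac{54467}{36}$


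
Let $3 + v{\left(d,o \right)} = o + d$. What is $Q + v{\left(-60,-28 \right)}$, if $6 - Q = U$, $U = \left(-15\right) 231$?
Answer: $3380$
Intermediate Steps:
$v{\left(d,o \right)} = -3 + d + o$ ($v{\left(d,o \right)} = -3 + \left(o + d\right) = -3 + \left(d + o\right) = -3 + d + o$)
$U = -3465$
$Q = 3471$ ($Q = 6 - -3465 = 6 + 3465 = 3471$)
$Q + v{\left(-60,-28 \right)} = 3471 - 91 = 3380$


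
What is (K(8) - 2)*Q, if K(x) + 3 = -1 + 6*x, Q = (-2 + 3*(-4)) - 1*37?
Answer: -2142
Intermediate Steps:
Q = -51 (Q = (-2 - 12) - 37 = -14 - 37 = -51)
K(x) = -4 + 6*x (K(x) = -3 + (-1 + 6*x) = -4 + 6*x)
(K(8) - 2)*Q = ((-4 + 6*8) - 2)*(-51) = ((-4 + 48) - 2)*(-51) = (44 - 2)*(-51) = 42*(-51) = -2142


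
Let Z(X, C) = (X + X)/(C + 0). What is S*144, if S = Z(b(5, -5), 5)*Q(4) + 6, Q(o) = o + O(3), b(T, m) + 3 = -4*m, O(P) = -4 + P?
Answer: 19008/5 ≈ 3801.6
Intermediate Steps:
b(T, m) = -3 - 4*m
Q(o) = -1 + o (Q(o) = o + (-4 + 3) = o - 1 = -1 + o)
Z(X, C) = 2*X/C (Z(X, C) = (2*X)/C = 2*X/C)
S = 132/5 (S = (2*(-3 - 4*(-5))/5)*(-1 + 4) + 6 = (2*(-3 + 20)*(⅕))*3 + 6 = (2*17*(⅕))*3 + 6 = (34/5)*3 + 6 = 102/5 + 6 = 132/5 ≈ 26.400)
S*144 = (132/5)*144 = 19008/5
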